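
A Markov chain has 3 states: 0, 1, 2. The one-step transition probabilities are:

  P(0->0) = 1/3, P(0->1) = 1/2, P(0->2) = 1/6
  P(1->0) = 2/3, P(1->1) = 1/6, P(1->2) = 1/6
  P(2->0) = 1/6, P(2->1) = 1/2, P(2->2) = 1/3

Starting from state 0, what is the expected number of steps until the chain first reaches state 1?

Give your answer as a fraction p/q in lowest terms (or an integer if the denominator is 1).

Answer: 2

Derivation:
Let h_i = expected steps to first reach 1 from state i.
Boundary: h_1 = 0.
First-step equations for the other states:
  h_0 = 1 + 1/3*h_0 + 1/2*h_1 + 1/6*h_2
  h_2 = 1 + 1/6*h_0 + 1/2*h_1 + 1/3*h_2

Substituting h_1 = 0 and rearranging gives the linear system (I - Q) h = 1:
  [2/3, -1/6] . (h_0, h_2) = 1
  [-1/6, 2/3] . (h_0, h_2) = 1

Solving yields:
  h_0 = 2
  h_2 = 2

Starting state is 0, so the expected hitting time is h_0 = 2.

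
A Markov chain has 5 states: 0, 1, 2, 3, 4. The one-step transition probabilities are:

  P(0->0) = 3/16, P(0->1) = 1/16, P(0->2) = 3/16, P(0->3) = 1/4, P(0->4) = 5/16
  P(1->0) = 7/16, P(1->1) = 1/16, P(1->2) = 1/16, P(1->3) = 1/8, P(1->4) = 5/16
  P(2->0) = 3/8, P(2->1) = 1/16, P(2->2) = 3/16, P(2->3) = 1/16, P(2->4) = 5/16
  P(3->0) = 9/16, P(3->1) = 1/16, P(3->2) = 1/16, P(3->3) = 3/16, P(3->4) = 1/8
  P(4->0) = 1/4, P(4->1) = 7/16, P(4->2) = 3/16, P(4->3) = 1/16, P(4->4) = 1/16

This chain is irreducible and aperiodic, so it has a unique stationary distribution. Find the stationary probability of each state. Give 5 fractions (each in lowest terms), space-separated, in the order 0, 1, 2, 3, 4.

Answer: 11/34 869/5882 883/5882 445/2941 1337/5882

Derivation:
The stationary distribution satisfies pi = pi * P, i.e.:
  pi_0 = 3/16*pi_0 + 7/16*pi_1 + 3/8*pi_2 + 9/16*pi_3 + 1/4*pi_4
  pi_1 = 1/16*pi_0 + 1/16*pi_1 + 1/16*pi_2 + 1/16*pi_3 + 7/16*pi_4
  pi_2 = 3/16*pi_0 + 1/16*pi_1 + 3/16*pi_2 + 1/16*pi_3 + 3/16*pi_4
  pi_3 = 1/4*pi_0 + 1/8*pi_1 + 1/16*pi_2 + 3/16*pi_3 + 1/16*pi_4
  pi_4 = 5/16*pi_0 + 5/16*pi_1 + 5/16*pi_2 + 1/8*pi_3 + 1/16*pi_4
with normalization: pi_0 + pi_1 + pi_2 + pi_3 + pi_4 = 1.

Using the first 4 balance equations plus normalization, the linear system A*pi = b is:
  [-13/16, 7/16, 3/8, 9/16, 1/4] . pi = 0
  [1/16, -15/16, 1/16, 1/16, 7/16] . pi = 0
  [3/16, 1/16, -13/16, 1/16, 3/16] . pi = 0
  [1/4, 1/8, 1/16, -13/16, 1/16] . pi = 0
  [1, 1, 1, 1, 1] . pi = 1

Solving yields:
  pi_0 = 11/34
  pi_1 = 869/5882
  pi_2 = 883/5882
  pi_3 = 445/2941
  pi_4 = 1337/5882

Verification (pi * P):
  11/34*3/16 + 869/5882*7/16 + 883/5882*3/8 + 445/2941*9/16 + 1337/5882*1/4 = 11/34 = pi_0  (ok)
  11/34*1/16 + 869/5882*1/16 + 883/5882*1/16 + 445/2941*1/16 + 1337/5882*7/16 = 869/5882 = pi_1  (ok)
  11/34*3/16 + 869/5882*1/16 + 883/5882*3/16 + 445/2941*1/16 + 1337/5882*3/16 = 883/5882 = pi_2  (ok)
  11/34*1/4 + 869/5882*1/8 + 883/5882*1/16 + 445/2941*3/16 + 1337/5882*1/16 = 445/2941 = pi_3  (ok)
  11/34*5/16 + 869/5882*5/16 + 883/5882*5/16 + 445/2941*1/8 + 1337/5882*1/16 = 1337/5882 = pi_4  (ok)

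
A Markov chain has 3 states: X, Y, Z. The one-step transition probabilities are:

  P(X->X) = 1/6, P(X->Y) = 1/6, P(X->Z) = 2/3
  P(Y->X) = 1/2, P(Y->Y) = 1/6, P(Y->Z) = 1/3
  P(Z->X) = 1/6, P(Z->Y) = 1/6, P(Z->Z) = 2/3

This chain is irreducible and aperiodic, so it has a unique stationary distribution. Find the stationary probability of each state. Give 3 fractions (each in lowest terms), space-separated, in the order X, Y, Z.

The stationary distribution satisfies pi = pi * P, i.e.:
  pi_X = 1/6*pi_X + 1/2*pi_Y + 1/6*pi_Z
  pi_Y = 1/6*pi_X + 1/6*pi_Y + 1/6*pi_Z
  pi_Z = 2/3*pi_X + 1/3*pi_Y + 2/3*pi_Z
with normalization: pi_X + pi_Y + pi_Z = 1.

Using the first 2 balance equations plus normalization, the linear system A*pi = b is:
  [-5/6, 1/2, 1/6] . pi = 0
  [1/6, -5/6, 1/6] . pi = 0
  [1, 1, 1] . pi = 1

Solving yields:
  pi_X = 2/9
  pi_Y = 1/6
  pi_Z = 11/18

Verification (pi * P):
  2/9*1/6 + 1/6*1/2 + 11/18*1/6 = 2/9 = pi_X  (ok)
  2/9*1/6 + 1/6*1/6 + 11/18*1/6 = 1/6 = pi_Y  (ok)
  2/9*2/3 + 1/6*1/3 + 11/18*2/3 = 11/18 = pi_Z  (ok)

Answer: 2/9 1/6 11/18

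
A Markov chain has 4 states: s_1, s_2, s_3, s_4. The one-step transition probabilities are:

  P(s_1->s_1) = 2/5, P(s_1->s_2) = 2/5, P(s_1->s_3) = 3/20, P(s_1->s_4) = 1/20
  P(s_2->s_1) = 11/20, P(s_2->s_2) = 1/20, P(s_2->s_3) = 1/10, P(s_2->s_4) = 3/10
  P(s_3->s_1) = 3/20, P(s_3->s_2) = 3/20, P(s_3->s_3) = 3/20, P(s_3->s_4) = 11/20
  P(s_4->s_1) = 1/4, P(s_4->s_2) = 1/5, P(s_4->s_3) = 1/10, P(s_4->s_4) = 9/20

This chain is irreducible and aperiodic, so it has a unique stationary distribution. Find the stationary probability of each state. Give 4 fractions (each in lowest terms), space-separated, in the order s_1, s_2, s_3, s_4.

The stationary distribution satisfies pi = pi * P, i.e.:
  pi_s_1 = 2/5*pi_s_1 + 11/20*pi_s_2 + 3/20*pi_s_3 + 1/4*pi_s_4
  pi_s_2 = 2/5*pi_s_1 + 1/20*pi_s_2 + 3/20*pi_s_3 + 1/5*pi_s_4
  pi_s_3 = 3/20*pi_s_1 + 1/10*pi_s_2 + 3/20*pi_s_3 + 1/10*pi_s_4
  pi_s_4 = 1/20*pi_s_1 + 3/10*pi_s_2 + 11/20*pi_s_3 + 9/20*pi_s_4
with normalization: pi_s_1 + pi_s_2 + pi_s_3 + pi_s_4 = 1.

Using the first 3 balance equations plus normalization, the linear system A*pi = b is:
  [-3/5, 11/20, 3/20, 1/4] . pi = 0
  [2/5, -19/20, 3/20, 1/5] . pi = 0
  [3/20, 1/10, -17/20, 1/10] . pi = 0
  [1, 1, 1, 1] . pi = 1

Solving yields:
  pi_s_1 = 2537/7025
  pi_s_2 = 65/281
  pi_s_3 = 873/7025
  pi_s_4 = 398/1405

Verification (pi * P):
  2537/7025*2/5 + 65/281*11/20 + 873/7025*3/20 + 398/1405*1/4 = 2537/7025 = pi_s_1  (ok)
  2537/7025*2/5 + 65/281*1/20 + 873/7025*3/20 + 398/1405*1/5 = 65/281 = pi_s_2  (ok)
  2537/7025*3/20 + 65/281*1/10 + 873/7025*3/20 + 398/1405*1/10 = 873/7025 = pi_s_3  (ok)
  2537/7025*1/20 + 65/281*3/10 + 873/7025*11/20 + 398/1405*9/20 = 398/1405 = pi_s_4  (ok)

Answer: 2537/7025 65/281 873/7025 398/1405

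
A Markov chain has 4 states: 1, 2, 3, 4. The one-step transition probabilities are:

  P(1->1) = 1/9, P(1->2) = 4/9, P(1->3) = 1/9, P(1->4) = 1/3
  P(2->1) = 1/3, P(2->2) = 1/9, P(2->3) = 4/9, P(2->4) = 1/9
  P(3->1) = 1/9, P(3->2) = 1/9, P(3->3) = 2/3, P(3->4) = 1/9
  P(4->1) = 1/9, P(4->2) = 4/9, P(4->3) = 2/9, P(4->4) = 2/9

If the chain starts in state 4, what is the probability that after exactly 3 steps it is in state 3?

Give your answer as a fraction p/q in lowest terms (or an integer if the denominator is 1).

Computing P^3 by repeated multiplication:
P^1 =
  1: [1/9, 4/9, 1/9, 1/3]
  2: [1/3, 1/9, 4/9, 1/9]
  3: [1/9, 1/9, 2/3, 1/9]
  4: [1/9, 4/9, 2/9, 2/9]
P^2 =
  1: [17/81, 7/27, 29/81, 14/81]
  2: [11/81, 7/27, 11/27, 16/81]
  3: [11/81, 5/27, 43/81, 4/27]
  4: [17/81, 2/9, 11/27, 13/81]
P^3 =
  1: [41/243, 58/243, 101/243, 43/243]
  2: [41/243, 2/9, 325/729, 119/729]
  3: [37/243, 50/243, 353/729, 115/729]
  4: [13/81, 19/81, 313/729, 128/729]

(P^3)[4 -> 3] = 313/729

Answer: 313/729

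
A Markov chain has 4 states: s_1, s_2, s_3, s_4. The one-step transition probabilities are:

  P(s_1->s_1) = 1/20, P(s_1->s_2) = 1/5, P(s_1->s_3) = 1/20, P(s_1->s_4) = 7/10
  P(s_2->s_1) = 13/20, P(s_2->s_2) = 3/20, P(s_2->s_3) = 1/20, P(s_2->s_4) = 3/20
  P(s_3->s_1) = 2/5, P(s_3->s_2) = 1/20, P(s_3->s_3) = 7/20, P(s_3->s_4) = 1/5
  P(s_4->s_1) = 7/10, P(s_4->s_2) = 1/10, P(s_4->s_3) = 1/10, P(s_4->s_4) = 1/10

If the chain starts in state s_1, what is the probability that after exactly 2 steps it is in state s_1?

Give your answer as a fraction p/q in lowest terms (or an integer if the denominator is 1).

Computing P^2 by repeated multiplication:
P^1 =
  s_1: [1/20, 1/5, 1/20, 7/10]
  s_2: [13/20, 3/20, 1/20, 3/20]
  s_3: [2/5, 1/20, 7/20, 1/5]
  s_4: [7/10, 1/10, 1/10, 1/10]
P^2 =
  s_1: [257/400, 9/80, 1/10, 29/200]
  s_2: [51/200, 17/100, 29/400, 201/400]
  s_3: [133/400, 1/8, 33/200, 151/400]
  s_4: [21/100, 17/100, 17/200, 107/200]

(P^2)[s_1 -> s_1] = 257/400

Answer: 257/400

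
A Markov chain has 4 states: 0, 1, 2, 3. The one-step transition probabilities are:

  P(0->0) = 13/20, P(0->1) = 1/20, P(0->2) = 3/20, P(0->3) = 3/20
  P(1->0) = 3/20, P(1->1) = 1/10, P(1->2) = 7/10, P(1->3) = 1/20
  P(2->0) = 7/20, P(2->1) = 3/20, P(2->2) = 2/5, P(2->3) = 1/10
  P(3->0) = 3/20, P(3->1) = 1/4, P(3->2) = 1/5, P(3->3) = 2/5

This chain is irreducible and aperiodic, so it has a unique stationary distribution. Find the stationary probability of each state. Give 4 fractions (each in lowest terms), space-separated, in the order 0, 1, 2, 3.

Answer: 433/1033 245/2066 1231/4132 679/4132

Derivation:
The stationary distribution satisfies pi = pi * P, i.e.:
  pi_0 = 13/20*pi_0 + 3/20*pi_1 + 7/20*pi_2 + 3/20*pi_3
  pi_1 = 1/20*pi_0 + 1/10*pi_1 + 3/20*pi_2 + 1/4*pi_3
  pi_2 = 3/20*pi_0 + 7/10*pi_1 + 2/5*pi_2 + 1/5*pi_3
  pi_3 = 3/20*pi_0 + 1/20*pi_1 + 1/10*pi_2 + 2/5*pi_3
with normalization: pi_0 + pi_1 + pi_2 + pi_3 = 1.

Using the first 3 balance equations plus normalization, the linear system A*pi = b is:
  [-7/20, 3/20, 7/20, 3/20] . pi = 0
  [1/20, -9/10, 3/20, 1/4] . pi = 0
  [3/20, 7/10, -3/5, 1/5] . pi = 0
  [1, 1, 1, 1] . pi = 1

Solving yields:
  pi_0 = 433/1033
  pi_1 = 245/2066
  pi_2 = 1231/4132
  pi_3 = 679/4132

Verification (pi * P):
  433/1033*13/20 + 245/2066*3/20 + 1231/4132*7/20 + 679/4132*3/20 = 433/1033 = pi_0  (ok)
  433/1033*1/20 + 245/2066*1/10 + 1231/4132*3/20 + 679/4132*1/4 = 245/2066 = pi_1  (ok)
  433/1033*3/20 + 245/2066*7/10 + 1231/4132*2/5 + 679/4132*1/5 = 1231/4132 = pi_2  (ok)
  433/1033*3/20 + 245/2066*1/20 + 1231/4132*1/10 + 679/4132*2/5 = 679/4132 = pi_3  (ok)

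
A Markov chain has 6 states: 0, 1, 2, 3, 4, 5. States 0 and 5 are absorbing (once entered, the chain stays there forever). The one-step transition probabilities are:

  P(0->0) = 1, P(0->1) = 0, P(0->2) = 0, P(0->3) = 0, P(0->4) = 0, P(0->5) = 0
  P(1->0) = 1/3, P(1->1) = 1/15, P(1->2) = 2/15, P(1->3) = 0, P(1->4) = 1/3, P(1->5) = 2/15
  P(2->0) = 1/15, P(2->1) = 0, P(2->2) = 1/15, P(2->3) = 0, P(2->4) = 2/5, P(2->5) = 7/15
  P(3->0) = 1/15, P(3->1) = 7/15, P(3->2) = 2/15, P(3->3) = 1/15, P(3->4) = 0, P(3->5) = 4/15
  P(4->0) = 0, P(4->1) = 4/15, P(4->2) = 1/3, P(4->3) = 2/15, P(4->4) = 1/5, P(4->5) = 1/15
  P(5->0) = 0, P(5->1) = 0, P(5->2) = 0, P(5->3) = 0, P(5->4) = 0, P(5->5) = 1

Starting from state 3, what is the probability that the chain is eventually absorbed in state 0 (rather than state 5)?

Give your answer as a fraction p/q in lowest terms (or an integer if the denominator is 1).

Let a_i = P(absorbed in 0 | start in state i).
Boundary conditions: a_0 = 1, a_5 = 0.
For each transient state i, a_i = sum_j P(i->j) * a_j:
  a_1 = 1/3*a_0 + 1/15*a_1 + 2/15*a_2 + 0*a_3 + 1/3*a_4 + 2/15*a_5
  a_2 = 1/15*a_0 + 0*a_1 + 1/15*a_2 + 0*a_3 + 2/5*a_4 + 7/15*a_5
  a_3 = 1/15*a_0 + 7/15*a_1 + 2/15*a_2 + 1/15*a_3 + 0*a_4 + 4/15*a_5
  a_4 = 0*a_0 + 4/15*a_1 + 1/3*a_2 + 2/15*a_3 + 1/5*a_4 + 1/15*a_5

Substituting a_0 = 1 and a_5 = 0, rearrange to (I - Q) a = r where r[i] = P(i -> 0):
  [14/15, -2/15, 0, -1/3] . (a_1, a_2, a_3, a_4) = 1/3
  [0, 14/15, 0, -2/5] . (a_1, a_2, a_3, a_4) = 1/15
  [-7/15, -2/15, 14/15, 0] . (a_1, a_2, a_3, a_4) = 1/15
  [-4/15, -1/3, -2/15, 4/5] . (a_1, a_2, a_3, a_4) = 0

Solving yields:
  a_1 = 5205/10486
  a_2 = 305/1498
  a_3 = 7313/20972
  a_4 = 33/107

Starting state is 3, so the absorption probability is a_3 = 7313/20972.

Answer: 7313/20972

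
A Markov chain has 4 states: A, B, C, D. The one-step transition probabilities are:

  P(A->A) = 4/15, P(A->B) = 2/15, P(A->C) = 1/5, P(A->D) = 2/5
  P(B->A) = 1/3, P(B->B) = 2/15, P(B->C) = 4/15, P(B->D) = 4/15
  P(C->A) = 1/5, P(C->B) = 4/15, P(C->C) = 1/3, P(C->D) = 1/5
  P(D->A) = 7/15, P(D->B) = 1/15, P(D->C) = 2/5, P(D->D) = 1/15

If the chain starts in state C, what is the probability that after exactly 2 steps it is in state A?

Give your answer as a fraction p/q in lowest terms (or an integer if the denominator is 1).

Computing P^2 by repeated multiplication:
P^1 =
  A: [4/15, 2/15, 1/5, 2/5]
  B: [1/3, 2/15, 4/15, 4/15]
  C: [1/5, 4/15, 1/3, 1/5]
  D: [7/15, 1/15, 2/5, 1/15]
P^2 =
  A: [77/225, 2/15, 71/225, 47/225]
  B: [14/45, 34/225, 67/225, 6/25]
  C: [68/225, 37/225, 68/225, 52/225]
  D: [58/225, 41/225, 61/225, 13/45]

(P^2)[C -> A] = 68/225

Answer: 68/225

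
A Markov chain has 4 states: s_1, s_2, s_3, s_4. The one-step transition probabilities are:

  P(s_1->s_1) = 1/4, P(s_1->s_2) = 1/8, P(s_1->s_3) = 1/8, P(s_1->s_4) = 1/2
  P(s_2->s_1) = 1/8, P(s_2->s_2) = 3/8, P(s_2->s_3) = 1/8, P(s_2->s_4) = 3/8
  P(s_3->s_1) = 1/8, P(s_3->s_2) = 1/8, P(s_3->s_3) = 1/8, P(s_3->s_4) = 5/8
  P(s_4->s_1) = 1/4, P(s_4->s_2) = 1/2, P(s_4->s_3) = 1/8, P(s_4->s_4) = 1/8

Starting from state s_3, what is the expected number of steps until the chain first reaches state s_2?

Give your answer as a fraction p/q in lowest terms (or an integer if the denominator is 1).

Let h_i = expected steps to first reach s_2 from state i.
Boundary: h_s_2 = 0.
First-step equations for the other states:
  h_s_1 = 1 + 1/4*h_s_1 + 1/8*h_s_2 + 1/8*h_s_3 + 1/2*h_s_4
  h_s_3 = 1 + 1/8*h_s_1 + 1/8*h_s_2 + 1/8*h_s_3 + 5/8*h_s_4
  h_s_4 = 1 + 1/4*h_s_1 + 1/2*h_s_2 + 1/8*h_s_3 + 1/8*h_s_4

Substituting h_s_2 = 0 and rearranging gives the linear system (I - Q) h = 1:
  [3/4, -1/8, -1/2] . (h_s_1, h_s_3, h_s_4) = 1
  [-1/8, 7/8, -5/8] . (h_s_1, h_s_3, h_s_4) = 1
  [-1/4, -1/8, 7/8] . (h_s_1, h_s_3, h_s_4) = 1

Solving yields:
  h_s_1 = 64/17
  h_s_3 = 40/11
  h_s_4 = 512/187

Starting state is s_3, so the expected hitting time is h_s_3 = 40/11.

Answer: 40/11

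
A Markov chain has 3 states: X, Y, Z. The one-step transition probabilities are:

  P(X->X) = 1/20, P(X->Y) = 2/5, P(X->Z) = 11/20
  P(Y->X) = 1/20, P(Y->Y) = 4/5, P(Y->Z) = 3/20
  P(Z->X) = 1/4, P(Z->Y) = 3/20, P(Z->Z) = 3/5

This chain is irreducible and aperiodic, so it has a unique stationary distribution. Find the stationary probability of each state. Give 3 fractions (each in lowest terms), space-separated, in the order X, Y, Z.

The stationary distribution satisfies pi = pi * P, i.e.:
  pi_X = 1/20*pi_X + 1/20*pi_Y + 1/4*pi_Z
  pi_Y = 2/5*pi_X + 4/5*pi_Y + 3/20*pi_Z
  pi_Z = 11/20*pi_X + 3/20*pi_Y + 3/5*pi_Z
with normalization: pi_X + pi_Y + pi_Z = 1.

Using the first 2 balance equations plus normalization, the linear system A*pi = b is:
  [-19/20, 1/20, 1/4] . pi = 0
  [2/5, -1/5, 3/20] . pi = 0
  [1, 1, 1] . pi = 1

Solving yields:
  pi_X = 23/188
  pi_Y = 97/188
  pi_Z = 17/47

Verification (pi * P):
  23/188*1/20 + 97/188*1/20 + 17/47*1/4 = 23/188 = pi_X  (ok)
  23/188*2/5 + 97/188*4/5 + 17/47*3/20 = 97/188 = pi_Y  (ok)
  23/188*11/20 + 97/188*3/20 + 17/47*3/5 = 17/47 = pi_Z  (ok)

Answer: 23/188 97/188 17/47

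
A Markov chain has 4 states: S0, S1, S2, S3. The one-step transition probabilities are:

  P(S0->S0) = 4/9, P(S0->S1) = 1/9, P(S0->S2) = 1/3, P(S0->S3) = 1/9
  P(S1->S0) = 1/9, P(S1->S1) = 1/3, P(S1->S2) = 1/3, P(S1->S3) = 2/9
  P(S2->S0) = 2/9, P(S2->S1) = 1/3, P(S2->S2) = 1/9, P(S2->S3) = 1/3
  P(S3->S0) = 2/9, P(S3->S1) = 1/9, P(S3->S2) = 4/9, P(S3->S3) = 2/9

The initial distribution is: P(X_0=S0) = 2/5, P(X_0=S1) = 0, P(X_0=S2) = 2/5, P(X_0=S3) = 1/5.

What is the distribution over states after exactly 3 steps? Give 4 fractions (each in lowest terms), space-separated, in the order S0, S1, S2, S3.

Propagating the distribution step by step (d_{t+1} = d_t * P):
d_0 = (S0=2/5, S1=0, S2=2/5, S3=1/5)
  d_1[S0] = 2/5*4/9 + 0*1/9 + 2/5*2/9 + 1/5*2/9 = 14/45
  d_1[S1] = 2/5*1/9 + 0*1/3 + 2/5*1/3 + 1/5*1/9 = 1/5
  d_1[S2] = 2/5*1/3 + 0*1/3 + 2/5*1/9 + 1/5*4/9 = 4/15
  d_1[S3] = 2/5*1/9 + 0*2/9 + 2/5*1/3 + 1/5*2/9 = 2/9
d_1 = (S0=14/45, S1=1/5, S2=4/15, S3=2/9)
  d_2[S0] = 14/45*4/9 + 1/5*1/9 + 4/15*2/9 + 2/9*2/9 = 109/405
  d_2[S1] = 14/45*1/9 + 1/5*1/3 + 4/15*1/3 + 2/9*1/9 = 29/135
  d_2[S2] = 14/45*1/3 + 1/5*1/3 + 4/15*1/9 + 2/9*4/9 = 121/405
  d_2[S3] = 14/45*1/9 + 1/5*2/9 + 4/15*1/3 + 2/9*2/9 = 88/405
d_2 = (S0=109/405, S1=29/135, S2=121/405, S3=88/405)
  d_3[S0] = 109/405*4/9 + 29/135*1/9 + 121/405*2/9 + 88/405*2/9 = 941/3645
  d_3[S1] = 109/405*1/9 + 29/135*1/3 + 121/405*1/3 + 88/405*1/9 = 821/3645
  d_3[S2] = 109/405*1/3 + 29/135*1/3 + 121/405*1/9 + 88/405*4/9 = 1061/3645
  d_3[S3] = 109/405*1/9 + 29/135*2/9 + 121/405*1/3 + 88/405*2/9 = 274/1215
d_3 = (S0=941/3645, S1=821/3645, S2=1061/3645, S3=274/1215)

Answer: 941/3645 821/3645 1061/3645 274/1215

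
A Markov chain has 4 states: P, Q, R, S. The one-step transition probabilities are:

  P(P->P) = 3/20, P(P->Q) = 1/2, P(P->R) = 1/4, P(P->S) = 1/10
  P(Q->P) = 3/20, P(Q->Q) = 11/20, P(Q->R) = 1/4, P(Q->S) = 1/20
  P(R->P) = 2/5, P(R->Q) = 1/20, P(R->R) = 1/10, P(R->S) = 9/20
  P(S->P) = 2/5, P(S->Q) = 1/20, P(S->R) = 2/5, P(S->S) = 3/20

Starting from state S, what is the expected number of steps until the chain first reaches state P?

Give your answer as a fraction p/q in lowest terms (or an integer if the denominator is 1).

Let h_i = expected steps to first reach P from state i.
Boundary: h_P = 0.
First-step equations for the other states:
  h_Q = 1 + 3/20*h_P + 11/20*h_Q + 1/4*h_R + 1/20*h_S
  h_R = 1 + 2/5*h_P + 1/20*h_Q + 1/10*h_R + 9/20*h_S
  h_S = 1 + 2/5*h_P + 1/20*h_Q + 2/5*h_R + 3/20*h_S

Substituting h_P = 0 and rearranging gives the linear system (I - Q) h = 1:
  [9/20, -1/4, -1/20] . (h_Q, h_R, h_S) = 1
  [-1/20, 9/10, -9/20] . (h_Q, h_R, h_S) = 1
  [-1/20, -2/5, 17/20] . (h_Q, h_R, h_S) = 1

Solving yields:
  h_Q = 4
  h_R = 8/3
  h_S = 8/3

Starting state is S, so the expected hitting time is h_S = 8/3.

Answer: 8/3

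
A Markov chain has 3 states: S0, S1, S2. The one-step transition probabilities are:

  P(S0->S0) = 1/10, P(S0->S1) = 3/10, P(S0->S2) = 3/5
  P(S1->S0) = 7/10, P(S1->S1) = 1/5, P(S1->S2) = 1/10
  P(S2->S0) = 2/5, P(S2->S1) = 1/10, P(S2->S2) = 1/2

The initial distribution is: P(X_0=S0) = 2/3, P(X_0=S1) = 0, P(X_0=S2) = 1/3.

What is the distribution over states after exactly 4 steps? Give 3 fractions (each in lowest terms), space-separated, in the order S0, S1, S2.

Answer: 3617/10000 5551/30000 6799/15000

Derivation:
Propagating the distribution step by step (d_{t+1} = d_t * P):
d_0 = (S0=2/3, S1=0, S2=1/3)
  d_1[S0] = 2/3*1/10 + 0*7/10 + 1/3*2/5 = 1/5
  d_1[S1] = 2/3*3/10 + 0*1/5 + 1/3*1/10 = 7/30
  d_1[S2] = 2/3*3/5 + 0*1/10 + 1/3*1/2 = 17/30
d_1 = (S0=1/5, S1=7/30, S2=17/30)
  d_2[S0] = 1/5*1/10 + 7/30*7/10 + 17/30*2/5 = 41/100
  d_2[S1] = 1/5*3/10 + 7/30*1/5 + 17/30*1/10 = 49/300
  d_2[S2] = 1/5*3/5 + 7/30*1/10 + 17/30*1/2 = 32/75
d_2 = (S0=41/100, S1=49/300, S2=32/75)
  d_3[S0] = 41/100*1/10 + 49/300*7/10 + 32/75*2/5 = 163/500
  d_3[S1] = 41/100*3/10 + 49/300*1/5 + 32/75*1/10 = 119/600
  d_3[S2] = 41/100*3/5 + 49/300*1/10 + 32/75*1/2 = 1427/3000
d_3 = (S0=163/500, S1=119/600, S2=1427/3000)
  d_4[S0] = 163/500*1/10 + 119/600*7/10 + 1427/3000*2/5 = 3617/10000
  d_4[S1] = 163/500*3/10 + 119/600*1/5 + 1427/3000*1/10 = 5551/30000
  d_4[S2] = 163/500*3/5 + 119/600*1/10 + 1427/3000*1/2 = 6799/15000
d_4 = (S0=3617/10000, S1=5551/30000, S2=6799/15000)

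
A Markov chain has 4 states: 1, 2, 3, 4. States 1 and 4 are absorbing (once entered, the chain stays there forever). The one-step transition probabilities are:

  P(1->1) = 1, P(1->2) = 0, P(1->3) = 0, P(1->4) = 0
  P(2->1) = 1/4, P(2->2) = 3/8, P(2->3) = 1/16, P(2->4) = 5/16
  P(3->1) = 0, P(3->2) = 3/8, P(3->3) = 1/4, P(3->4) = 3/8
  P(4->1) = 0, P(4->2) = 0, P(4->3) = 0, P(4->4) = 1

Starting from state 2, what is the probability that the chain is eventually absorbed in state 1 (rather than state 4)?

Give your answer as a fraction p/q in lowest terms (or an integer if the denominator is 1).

Let a_i = P(absorbed in 1 | start in state i).
Boundary conditions: a_1 = 1, a_4 = 0.
For each transient state i, a_i = sum_j P(i->j) * a_j:
  a_2 = 1/4*a_1 + 3/8*a_2 + 1/16*a_3 + 5/16*a_4
  a_3 = 0*a_1 + 3/8*a_2 + 1/4*a_3 + 3/8*a_4

Substituting a_1 = 1 and a_4 = 0, rearrange to (I - Q) a = r where r[i] = P(i -> 1):
  [5/8, -1/16] . (a_2, a_3) = 1/4
  [-3/8, 3/4] . (a_2, a_3) = 0

Solving yields:
  a_2 = 8/19
  a_3 = 4/19

Starting state is 2, so the absorption probability is a_2 = 8/19.

Answer: 8/19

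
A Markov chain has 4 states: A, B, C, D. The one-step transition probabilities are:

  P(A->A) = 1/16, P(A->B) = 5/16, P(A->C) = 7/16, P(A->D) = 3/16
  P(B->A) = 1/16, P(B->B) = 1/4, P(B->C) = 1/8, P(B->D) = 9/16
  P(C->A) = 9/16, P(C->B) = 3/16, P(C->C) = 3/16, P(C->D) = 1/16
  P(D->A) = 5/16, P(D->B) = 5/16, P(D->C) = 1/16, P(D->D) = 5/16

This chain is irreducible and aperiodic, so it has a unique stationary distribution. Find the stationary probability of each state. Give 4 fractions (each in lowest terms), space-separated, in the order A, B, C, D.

The stationary distribution satisfies pi = pi * P, i.e.:
  pi_A = 1/16*pi_A + 1/16*pi_B + 9/16*pi_C + 5/16*pi_D
  pi_B = 5/16*pi_A + 1/4*pi_B + 3/16*pi_C + 5/16*pi_D
  pi_C = 7/16*pi_A + 1/8*pi_B + 3/16*pi_C + 1/16*pi_D
  pi_D = 3/16*pi_A + 9/16*pi_B + 1/16*pi_C + 5/16*pi_D
with normalization: pi_A + pi_B + pi_C + pi_D = 1.

Using the first 3 balance equations plus normalization, the linear system A*pi = b is:
  [-15/16, 1/16, 9/16, 5/16] . pi = 0
  [5/16, -3/4, 3/16, 5/16] . pi = 0
  [7/16, 1/8, -13/16, 1/16] . pi = 0
  [1, 1, 1, 1] . pi = 1

Solving yields:
  pi_A = 127/543
  pi_B = 295/1086
  pi_C = 415/2172
  pi_D = 659/2172

Verification (pi * P):
  127/543*1/16 + 295/1086*1/16 + 415/2172*9/16 + 659/2172*5/16 = 127/543 = pi_A  (ok)
  127/543*5/16 + 295/1086*1/4 + 415/2172*3/16 + 659/2172*5/16 = 295/1086 = pi_B  (ok)
  127/543*7/16 + 295/1086*1/8 + 415/2172*3/16 + 659/2172*1/16 = 415/2172 = pi_C  (ok)
  127/543*3/16 + 295/1086*9/16 + 415/2172*1/16 + 659/2172*5/16 = 659/2172 = pi_D  (ok)

Answer: 127/543 295/1086 415/2172 659/2172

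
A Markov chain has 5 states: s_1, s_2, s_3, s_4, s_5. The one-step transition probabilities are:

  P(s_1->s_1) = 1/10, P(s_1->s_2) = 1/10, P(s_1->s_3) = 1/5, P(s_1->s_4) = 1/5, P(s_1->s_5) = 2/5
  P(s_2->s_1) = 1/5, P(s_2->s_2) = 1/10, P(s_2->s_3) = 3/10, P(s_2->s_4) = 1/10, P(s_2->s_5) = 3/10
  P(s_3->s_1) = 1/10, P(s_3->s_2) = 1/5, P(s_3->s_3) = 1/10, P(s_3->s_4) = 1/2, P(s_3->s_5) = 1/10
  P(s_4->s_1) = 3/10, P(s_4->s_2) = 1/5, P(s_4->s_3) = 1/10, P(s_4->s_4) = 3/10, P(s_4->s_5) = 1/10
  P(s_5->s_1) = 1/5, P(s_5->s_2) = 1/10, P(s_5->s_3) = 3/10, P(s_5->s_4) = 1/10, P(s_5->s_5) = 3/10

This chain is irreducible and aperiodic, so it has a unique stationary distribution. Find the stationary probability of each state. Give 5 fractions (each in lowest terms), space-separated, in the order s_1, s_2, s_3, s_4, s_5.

The stationary distribution satisfies pi = pi * P, i.e.:
  pi_s_1 = 1/10*pi_s_1 + 1/5*pi_s_2 + 1/10*pi_s_3 + 3/10*pi_s_4 + 1/5*pi_s_5
  pi_s_2 = 1/10*pi_s_1 + 1/10*pi_s_2 + 1/5*pi_s_3 + 1/5*pi_s_4 + 1/10*pi_s_5
  pi_s_3 = 1/5*pi_s_1 + 3/10*pi_s_2 + 1/10*pi_s_3 + 1/10*pi_s_4 + 3/10*pi_s_5
  pi_s_4 = 1/5*pi_s_1 + 1/10*pi_s_2 + 1/2*pi_s_3 + 3/10*pi_s_4 + 1/10*pi_s_5
  pi_s_5 = 2/5*pi_s_1 + 3/10*pi_s_2 + 1/10*pi_s_3 + 1/10*pi_s_4 + 3/10*pi_s_5
with normalization: pi_s_1 + pi_s_2 + pi_s_3 + pi_s_4 + pi_s_5 = 1.

Using the first 4 balance equations plus normalization, the linear system A*pi = b is:
  [-9/10, 1/5, 1/10, 3/10, 1/5] . pi = 0
  [1/10, -9/10, 1/5, 1/5, 1/10] . pi = 0
  [1/5, 3/10, -9/10, 1/10, 3/10] . pi = 0
  [1/5, 1/10, 1/2, -7/10, 1/10] . pi = 0
  [1, 1, 1, 1, 1] . pi = 1

Solving yields:
  pi_s_1 = 105/563
  pi_s_2 = 81/563
  pi_s_3 = 109/563
  pi_s_4 = 138/563
  pi_s_5 = 130/563

Verification (pi * P):
  105/563*1/10 + 81/563*1/5 + 109/563*1/10 + 138/563*3/10 + 130/563*1/5 = 105/563 = pi_s_1  (ok)
  105/563*1/10 + 81/563*1/10 + 109/563*1/5 + 138/563*1/5 + 130/563*1/10 = 81/563 = pi_s_2  (ok)
  105/563*1/5 + 81/563*3/10 + 109/563*1/10 + 138/563*1/10 + 130/563*3/10 = 109/563 = pi_s_3  (ok)
  105/563*1/5 + 81/563*1/10 + 109/563*1/2 + 138/563*3/10 + 130/563*1/10 = 138/563 = pi_s_4  (ok)
  105/563*2/5 + 81/563*3/10 + 109/563*1/10 + 138/563*1/10 + 130/563*3/10 = 130/563 = pi_s_5  (ok)

Answer: 105/563 81/563 109/563 138/563 130/563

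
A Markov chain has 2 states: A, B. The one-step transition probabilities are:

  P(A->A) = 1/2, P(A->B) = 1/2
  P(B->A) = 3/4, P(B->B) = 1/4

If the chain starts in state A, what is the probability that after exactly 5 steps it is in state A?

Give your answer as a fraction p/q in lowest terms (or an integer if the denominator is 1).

Answer: 307/512

Derivation:
Computing P^5 by repeated multiplication:
P^1 =
  A: [1/2, 1/2]
  B: [3/4, 1/4]
P^2 =
  A: [5/8, 3/8]
  B: [9/16, 7/16]
P^3 =
  A: [19/32, 13/32]
  B: [39/64, 25/64]
P^4 =
  A: [77/128, 51/128]
  B: [153/256, 103/256]
P^5 =
  A: [307/512, 205/512]
  B: [615/1024, 409/1024]

(P^5)[A -> A] = 307/512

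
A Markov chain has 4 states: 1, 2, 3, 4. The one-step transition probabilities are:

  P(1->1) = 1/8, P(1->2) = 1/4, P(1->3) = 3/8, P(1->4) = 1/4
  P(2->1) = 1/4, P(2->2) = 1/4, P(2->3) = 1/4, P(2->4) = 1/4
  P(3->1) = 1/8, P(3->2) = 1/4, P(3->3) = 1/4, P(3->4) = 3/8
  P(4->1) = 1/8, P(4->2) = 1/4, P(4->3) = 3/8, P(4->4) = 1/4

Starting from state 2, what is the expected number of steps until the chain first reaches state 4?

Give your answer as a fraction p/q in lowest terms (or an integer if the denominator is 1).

Let h_i = expected steps to first reach 4 from state i.
Boundary: h_4 = 0.
First-step equations for the other states:
  h_1 = 1 + 1/8*h_1 + 1/4*h_2 + 3/8*h_3 + 1/4*h_4
  h_2 = 1 + 1/4*h_1 + 1/4*h_2 + 1/4*h_3 + 1/4*h_4
  h_3 = 1 + 1/8*h_1 + 1/4*h_2 + 1/4*h_3 + 3/8*h_4

Substituting h_4 = 0 and rearranging gives the linear system (I - Q) h = 1:
  [7/8, -1/4, -3/8] . (h_1, h_2, h_3) = 1
  [-1/4, 3/4, -1/4] . (h_1, h_2, h_3) = 1
  [-1/8, -1/4, 3/4] . (h_1, h_2, h_3) = 1

Solving yields:
  h_1 = 288/83
  h_2 = 292/83
  h_3 = 256/83

Starting state is 2, so the expected hitting time is h_2 = 292/83.

Answer: 292/83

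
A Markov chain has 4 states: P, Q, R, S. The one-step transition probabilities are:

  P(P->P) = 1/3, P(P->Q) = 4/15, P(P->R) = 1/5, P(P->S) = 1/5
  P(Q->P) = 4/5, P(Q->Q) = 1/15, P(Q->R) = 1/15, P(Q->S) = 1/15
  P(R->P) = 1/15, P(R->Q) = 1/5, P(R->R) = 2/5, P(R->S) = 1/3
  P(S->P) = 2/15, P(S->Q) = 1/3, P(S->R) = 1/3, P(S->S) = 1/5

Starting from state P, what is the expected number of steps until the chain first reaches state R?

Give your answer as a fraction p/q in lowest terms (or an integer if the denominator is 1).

Answer: 120/23

Derivation:
Let h_i = expected steps to first reach R from state i.
Boundary: h_R = 0.
First-step equations for the other states:
  h_P = 1 + 1/3*h_P + 4/15*h_Q + 1/5*h_R + 1/5*h_S
  h_Q = 1 + 4/5*h_P + 1/15*h_Q + 1/15*h_R + 1/15*h_S
  h_S = 1 + 2/15*h_P + 1/3*h_Q + 1/3*h_R + 1/5*h_S

Substituting h_R = 0 and rearranging gives the linear system (I - Q) h = 1:
  [2/3, -4/15, -1/5] . (h_P, h_Q, h_S) = 1
  [-4/5, 14/15, -1/15] . (h_P, h_Q, h_S) = 1
  [-2/15, -1/3, 4/5] . (h_P, h_Q, h_S) = 1

Solving yields:
  h_P = 120/23
  h_Q = 135/23
  h_S = 105/23

Starting state is P, so the expected hitting time is h_P = 120/23.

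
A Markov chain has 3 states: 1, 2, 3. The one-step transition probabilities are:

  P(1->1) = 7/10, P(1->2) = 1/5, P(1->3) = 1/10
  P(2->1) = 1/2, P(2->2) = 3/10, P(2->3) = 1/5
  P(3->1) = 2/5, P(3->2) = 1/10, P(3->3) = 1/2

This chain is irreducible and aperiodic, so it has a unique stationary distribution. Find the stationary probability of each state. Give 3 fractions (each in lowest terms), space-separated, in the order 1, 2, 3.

The stationary distribution satisfies pi = pi * P, i.e.:
  pi_1 = 7/10*pi_1 + 1/2*pi_2 + 2/5*pi_3
  pi_2 = 1/5*pi_1 + 3/10*pi_2 + 1/10*pi_3
  pi_3 = 1/10*pi_1 + 1/5*pi_2 + 1/2*pi_3
with normalization: pi_1 + pi_2 + pi_3 = 1.

Using the first 2 balance equations plus normalization, the linear system A*pi = b is:
  [-3/10, 1/2, 2/5] . pi = 0
  [1/5, -7/10, 1/10] . pi = 0
  [1, 1, 1] . pi = 1

Solving yields:
  pi_1 = 3/5
  pi_2 = 1/5
  pi_3 = 1/5

Verification (pi * P):
  3/5*7/10 + 1/5*1/2 + 1/5*2/5 = 3/5 = pi_1  (ok)
  3/5*1/5 + 1/5*3/10 + 1/5*1/10 = 1/5 = pi_2  (ok)
  3/5*1/10 + 1/5*1/5 + 1/5*1/2 = 1/5 = pi_3  (ok)

Answer: 3/5 1/5 1/5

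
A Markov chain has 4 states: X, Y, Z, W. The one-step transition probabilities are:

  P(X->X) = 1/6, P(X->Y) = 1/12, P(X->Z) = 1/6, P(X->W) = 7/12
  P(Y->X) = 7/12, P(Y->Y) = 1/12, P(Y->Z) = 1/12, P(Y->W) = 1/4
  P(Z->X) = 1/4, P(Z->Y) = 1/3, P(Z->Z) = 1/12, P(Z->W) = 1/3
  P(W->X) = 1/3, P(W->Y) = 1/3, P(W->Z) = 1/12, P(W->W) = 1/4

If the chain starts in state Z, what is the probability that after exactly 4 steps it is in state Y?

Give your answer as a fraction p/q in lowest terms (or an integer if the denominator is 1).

Computing P^4 by repeated multiplication:
P^1 =
  X: [1/6, 1/12, 1/6, 7/12]
  Y: [7/12, 1/12, 1/12, 1/4]
  Z: [1/4, 1/3, 1/12, 1/3]
  W: [1/3, 1/3, 1/12, 1/4]
P^2 =
  X: [5/16, 13/48, 7/72, 23/72]
  Y: [1/4, 1/6, 19/144, 65/144]
  Z: [53/144, 3/16, 5/48, 49/144]
  W: [17/48, 1/6, 1/9, 53/144]
P^3 =
  X: [589/1728, 3/16, 7/64, 313/864]
  Y: [557/1728, 11/48, 5/48, 595/1728]
  Z: [67/216, 7/36, 197/1728, 659/1728]
  W: [265/864, 13/64, 65/576, 163/432]
P^4 =
  X: [6517/20736, 1391/6912, 2317/20736, 7729/20736]
  Y: [3403/10368, 1351/6912, 2285/20736, 949/2592]
  Z: [739/2304, 179/864, 283/2592, 7525/20736]
  W: [3355/10368, 1423/6912, 1129/10368, 7499/20736]

(P^4)[Z -> Y] = 179/864

Answer: 179/864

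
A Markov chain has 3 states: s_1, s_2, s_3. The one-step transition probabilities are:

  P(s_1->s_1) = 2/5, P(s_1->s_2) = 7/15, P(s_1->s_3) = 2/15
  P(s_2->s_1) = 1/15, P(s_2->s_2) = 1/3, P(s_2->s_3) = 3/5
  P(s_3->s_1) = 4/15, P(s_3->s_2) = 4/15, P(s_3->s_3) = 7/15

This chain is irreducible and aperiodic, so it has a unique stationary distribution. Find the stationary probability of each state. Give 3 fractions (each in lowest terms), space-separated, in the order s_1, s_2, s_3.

The stationary distribution satisfies pi = pi * P, i.e.:
  pi_s_1 = 2/5*pi_s_1 + 1/15*pi_s_2 + 4/15*pi_s_3
  pi_s_2 = 7/15*pi_s_1 + 1/3*pi_s_2 + 4/15*pi_s_3
  pi_s_3 = 2/15*pi_s_1 + 3/5*pi_s_2 + 7/15*pi_s_3
with normalization: pi_s_1 + pi_s_2 + pi_s_3 = 1.

Using the first 2 balance equations plus normalization, the linear system A*pi = b is:
  [-3/5, 1/15, 4/15] . pi = 0
  [7/15, -2/3, 4/15] . pi = 0
  [1, 1, 1] . pi = 1

Solving yields:
  pi_s_1 = 44/191
  pi_s_2 = 64/191
  pi_s_3 = 83/191

Verification (pi * P):
  44/191*2/5 + 64/191*1/15 + 83/191*4/15 = 44/191 = pi_s_1  (ok)
  44/191*7/15 + 64/191*1/3 + 83/191*4/15 = 64/191 = pi_s_2  (ok)
  44/191*2/15 + 64/191*3/5 + 83/191*7/15 = 83/191 = pi_s_3  (ok)

Answer: 44/191 64/191 83/191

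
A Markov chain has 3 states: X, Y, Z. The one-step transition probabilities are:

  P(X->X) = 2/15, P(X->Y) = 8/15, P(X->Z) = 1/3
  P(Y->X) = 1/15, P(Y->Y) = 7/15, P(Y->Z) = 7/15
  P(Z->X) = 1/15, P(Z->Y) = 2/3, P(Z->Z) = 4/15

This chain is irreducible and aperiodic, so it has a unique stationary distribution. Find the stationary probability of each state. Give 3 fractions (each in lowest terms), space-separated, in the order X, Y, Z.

The stationary distribution satisfies pi = pi * P, i.e.:
  pi_X = 2/15*pi_X + 1/15*pi_Y + 1/15*pi_Z
  pi_Y = 8/15*pi_X + 7/15*pi_Y + 2/3*pi_Z
  pi_Z = 1/3*pi_X + 7/15*pi_Y + 4/15*pi_Z
with normalization: pi_X + pi_Y + pi_Z = 1.

Using the first 2 balance equations plus normalization, the linear system A*pi = b is:
  [-13/15, 1/15, 1/15] . pi = 0
  [8/15, -8/15, 2/3] . pi = 0
  [1, 1, 1] . pi = 1

Solving yields:
  pi_X = 1/14
  pi_Y = 23/42
  pi_Z = 8/21

Verification (pi * P):
  1/14*2/15 + 23/42*1/15 + 8/21*1/15 = 1/14 = pi_X  (ok)
  1/14*8/15 + 23/42*7/15 + 8/21*2/3 = 23/42 = pi_Y  (ok)
  1/14*1/3 + 23/42*7/15 + 8/21*4/15 = 8/21 = pi_Z  (ok)

Answer: 1/14 23/42 8/21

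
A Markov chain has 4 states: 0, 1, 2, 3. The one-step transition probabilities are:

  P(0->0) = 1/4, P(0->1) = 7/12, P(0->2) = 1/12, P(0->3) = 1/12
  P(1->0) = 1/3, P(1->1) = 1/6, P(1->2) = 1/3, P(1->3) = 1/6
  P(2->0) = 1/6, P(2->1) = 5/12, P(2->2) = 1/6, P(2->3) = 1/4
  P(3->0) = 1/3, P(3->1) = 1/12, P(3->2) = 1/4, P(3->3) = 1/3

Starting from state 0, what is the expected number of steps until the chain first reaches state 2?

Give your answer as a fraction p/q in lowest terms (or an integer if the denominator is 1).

Let h_i = expected steps to first reach 2 from state i.
Boundary: h_2 = 0.
First-step equations for the other states:
  h_0 = 1 + 1/4*h_0 + 7/12*h_1 + 1/12*h_2 + 1/12*h_3
  h_1 = 1 + 1/3*h_0 + 1/6*h_1 + 1/3*h_2 + 1/6*h_3
  h_3 = 1 + 1/3*h_0 + 1/12*h_1 + 1/4*h_2 + 1/3*h_3

Substituting h_2 = 0 and rearranging gives the linear system (I - Q) h = 1:
  [3/4, -7/12, -1/12] . (h_0, h_1, h_3) = 1
  [-1/3, 5/6, -1/6] . (h_0, h_1, h_3) = 1
  [-1/3, -1/12, 2/3] . (h_0, h_1, h_3) = 1

Solving yields:
  h_0 = 106/21
  h_1 = 260/63
  h_3 = 286/63

Starting state is 0, so the expected hitting time is h_0 = 106/21.

Answer: 106/21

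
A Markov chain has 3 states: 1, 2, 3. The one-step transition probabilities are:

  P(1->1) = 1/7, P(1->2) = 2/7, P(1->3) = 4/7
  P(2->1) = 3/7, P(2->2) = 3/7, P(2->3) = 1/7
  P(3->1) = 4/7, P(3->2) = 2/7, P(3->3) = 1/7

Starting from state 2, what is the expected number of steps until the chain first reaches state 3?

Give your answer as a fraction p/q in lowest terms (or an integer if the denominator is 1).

Let h_i = expected steps to first reach 3 from state i.
Boundary: h_3 = 0.
First-step equations for the other states:
  h_1 = 1 + 1/7*h_1 + 2/7*h_2 + 4/7*h_3
  h_2 = 1 + 3/7*h_1 + 3/7*h_2 + 1/7*h_3

Substituting h_3 = 0 and rearranging gives the linear system (I - Q) h = 1:
  [6/7, -2/7] . (h_1, h_2) = 1
  [-3/7, 4/7] . (h_1, h_2) = 1

Solving yields:
  h_1 = 7/3
  h_2 = 7/2

Starting state is 2, so the expected hitting time is h_2 = 7/2.

Answer: 7/2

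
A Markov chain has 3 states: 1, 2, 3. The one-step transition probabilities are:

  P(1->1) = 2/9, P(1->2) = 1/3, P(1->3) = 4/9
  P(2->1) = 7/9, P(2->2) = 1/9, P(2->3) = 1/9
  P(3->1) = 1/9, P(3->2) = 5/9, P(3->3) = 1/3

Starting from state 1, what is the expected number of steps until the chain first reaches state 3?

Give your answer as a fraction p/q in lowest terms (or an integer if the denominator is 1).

Answer: 99/35

Derivation:
Let h_i = expected steps to first reach 3 from state i.
Boundary: h_3 = 0.
First-step equations for the other states:
  h_1 = 1 + 2/9*h_1 + 1/3*h_2 + 4/9*h_3
  h_2 = 1 + 7/9*h_1 + 1/9*h_2 + 1/9*h_3

Substituting h_3 = 0 and rearranging gives the linear system (I - Q) h = 1:
  [7/9, -1/3] . (h_1, h_2) = 1
  [-7/9, 8/9] . (h_1, h_2) = 1

Solving yields:
  h_1 = 99/35
  h_2 = 18/5

Starting state is 1, so the expected hitting time is h_1 = 99/35.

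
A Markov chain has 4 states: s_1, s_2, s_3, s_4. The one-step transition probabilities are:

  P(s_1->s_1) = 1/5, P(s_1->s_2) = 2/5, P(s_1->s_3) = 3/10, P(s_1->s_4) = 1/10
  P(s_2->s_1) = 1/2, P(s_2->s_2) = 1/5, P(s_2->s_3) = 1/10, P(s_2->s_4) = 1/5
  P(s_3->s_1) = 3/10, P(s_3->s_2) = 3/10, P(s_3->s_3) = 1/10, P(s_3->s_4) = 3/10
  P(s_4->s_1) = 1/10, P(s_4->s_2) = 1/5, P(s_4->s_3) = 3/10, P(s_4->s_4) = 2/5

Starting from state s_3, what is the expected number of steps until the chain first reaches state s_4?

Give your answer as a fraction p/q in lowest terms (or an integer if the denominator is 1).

Let h_i = expected steps to first reach s_4 from state i.
Boundary: h_s_4 = 0.
First-step equations for the other states:
  h_s_1 = 1 + 1/5*h_s_1 + 2/5*h_s_2 + 3/10*h_s_3 + 1/10*h_s_4
  h_s_2 = 1 + 1/2*h_s_1 + 1/5*h_s_2 + 1/10*h_s_3 + 1/5*h_s_4
  h_s_3 = 1 + 3/10*h_s_1 + 3/10*h_s_2 + 1/10*h_s_3 + 3/10*h_s_4

Substituting h_s_4 = 0 and rearranging gives the linear system (I - Q) h = 1:
  [4/5, -2/5, -3/10] . (h_s_1, h_s_2, h_s_3) = 1
  [-1/2, 4/5, -1/10] . (h_s_1, h_s_2, h_s_3) = 1
  [-3/10, -3/10, 9/10] . (h_s_1, h_s_2, h_s_3) = 1

Solving yields:
  h_s_1 = 1420/243
  h_s_2 = 1340/243
  h_s_3 = 1190/243

Starting state is s_3, so the expected hitting time is h_s_3 = 1190/243.

Answer: 1190/243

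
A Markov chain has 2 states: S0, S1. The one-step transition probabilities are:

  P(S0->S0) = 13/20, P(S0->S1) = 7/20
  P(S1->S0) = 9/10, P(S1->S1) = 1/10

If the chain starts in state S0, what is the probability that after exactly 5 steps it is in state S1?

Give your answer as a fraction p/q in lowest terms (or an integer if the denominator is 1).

Computing P^5 by repeated multiplication:
P^1 =
  S0: [13/20, 7/20]
  S1: [9/10, 1/10]
P^2 =
  S0: [59/80, 21/80]
  S1: [27/40, 13/40]
P^3 =
  S0: [229/320, 91/320]
  S1: [117/160, 43/160]
P^4 =
  S0: [923/1280, 357/1280]
  S1: [459/640, 181/640]
P^5 =
  S0: [737/1024, 287/1024]
  S1: [369/512, 143/512]

(P^5)[S0 -> S1] = 287/1024

Answer: 287/1024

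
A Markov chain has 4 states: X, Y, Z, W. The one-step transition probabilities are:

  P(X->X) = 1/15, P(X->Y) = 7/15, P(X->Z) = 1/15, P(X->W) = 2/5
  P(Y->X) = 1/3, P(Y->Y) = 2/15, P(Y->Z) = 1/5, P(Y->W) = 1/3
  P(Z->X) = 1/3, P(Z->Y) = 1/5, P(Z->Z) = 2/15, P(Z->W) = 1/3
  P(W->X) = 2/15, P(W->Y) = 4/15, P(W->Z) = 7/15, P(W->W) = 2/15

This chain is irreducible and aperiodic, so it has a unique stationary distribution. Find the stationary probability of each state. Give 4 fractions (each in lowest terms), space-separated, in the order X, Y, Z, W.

Answer: 5/23 287/1104 257/1104 20/69

Derivation:
The stationary distribution satisfies pi = pi * P, i.e.:
  pi_X = 1/15*pi_X + 1/3*pi_Y + 1/3*pi_Z + 2/15*pi_W
  pi_Y = 7/15*pi_X + 2/15*pi_Y + 1/5*pi_Z + 4/15*pi_W
  pi_Z = 1/15*pi_X + 1/5*pi_Y + 2/15*pi_Z + 7/15*pi_W
  pi_W = 2/5*pi_X + 1/3*pi_Y + 1/3*pi_Z + 2/15*pi_W
with normalization: pi_X + pi_Y + pi_Z + pi_W = 1.

Using the first 3 balance equations plus normalization, the linear system A*pi = b is:
  [-14/15, 1/3, 1/3, 2/15] . pi = 0
  [7/15, -13/15, 1/5, 4/15] . pi = 0
  [1/15, 1/5, -13/15, 7/15] . pi = 0
  [1, 1, 1, 1] . pi = 1

Solving yields:
  pi_X = 5/23
  pi_Y = 287/1104
  pi_Z = 257/1104
  pi_W = 20/69

Verification (pi * P):
  5/23*1/15 + 287/1104*1/3 + 257/1104*1/3 + 20/69*2/15 = 5/23 = pi_X  (ok)
  5/23*7/15 + 287/1104*2/15 + 257/1104*1/5 + 20/69*4/15 = 287/1104 = pi_Y  (ok)
  5/23*1/15 + 287/1104*1/5 + 257/1104*2/15 + 20/69*7/15 = 257/1104 = pi_Z  (ok)
  5/23*2/5 + 287/1104*1/3 + 257/1104*1/3 + 20/69*2/15 = 20/69 = pi_W  (ok)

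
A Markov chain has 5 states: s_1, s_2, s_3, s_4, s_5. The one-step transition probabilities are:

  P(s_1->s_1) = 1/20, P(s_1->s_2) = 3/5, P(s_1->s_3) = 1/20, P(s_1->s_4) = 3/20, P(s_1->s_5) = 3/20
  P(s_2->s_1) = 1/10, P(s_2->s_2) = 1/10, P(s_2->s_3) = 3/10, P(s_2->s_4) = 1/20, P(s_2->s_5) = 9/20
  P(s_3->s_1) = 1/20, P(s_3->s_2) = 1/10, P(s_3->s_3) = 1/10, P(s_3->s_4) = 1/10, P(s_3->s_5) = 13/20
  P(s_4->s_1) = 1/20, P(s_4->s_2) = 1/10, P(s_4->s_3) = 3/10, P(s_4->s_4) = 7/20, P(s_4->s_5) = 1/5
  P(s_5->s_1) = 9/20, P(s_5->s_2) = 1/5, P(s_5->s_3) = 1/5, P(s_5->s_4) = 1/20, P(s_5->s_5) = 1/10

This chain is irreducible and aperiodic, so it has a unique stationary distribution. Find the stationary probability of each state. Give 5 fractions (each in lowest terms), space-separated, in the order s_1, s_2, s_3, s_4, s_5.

Answer: 6332/34953 7711/34953 19633/104859 11606/104859 3499/11651

Derivation:
The stationary distribution satisfies pi = pi * P, i.e.:
  pi_s_1 = 1/20*pi_s_1 + 1/10*pi_s_2 + 1/20*pi_s_3 + 1/20*pi_s_4 + 9/20*pi_s_5
  pi_s_2 = 3/5*pi_s_1 + 1/10*pi_s_2 + 1/10*pi_s_3 + 1/10*pi_s_4 + 1/5*pi_s_5
  pi_s_3 = 1/20*pi_s_1 + 3/10*pi_s_2 + 1/10*pi_s_3 + 3/10*pi_s_4 + 1/5*pi_s_5
  pi_s_4 = 3/20*pi_s_1 + 1/20*pi_s_2 + 1/10*pi_s_3 + 7/20*pi_s_4 + 1/20*pi_s_5
  pi_s_5 = 3/20*pi_s_1 + 9/20*pi_s_2 + 13/20*pi_s_3 + 1/5*pi_s_4 + 1/10*pi_s_5
with normalization: pi_s_1 + pi_s_2 + pi_s_3 + pi_s_4 + pi_s_5 = 1.

Using the first 4 balance equations plus normalization, the linear system A*pi = b is:
  [-19/20, 1/10, 1/20, 1/20, 9/20] . pi = 0
  [3/5, -9/10, 1/10, 1/10, 1/5] . pi = 0
  [1/20, 3/10, -9/10, 3/10, 1/5] . pi = 0
  [3/20, 1/20, 1/10, -13/20, 1/20] . pi = 0
  [1, 1, 1, 1, 1] . pi = 1

Solving yields:
  pi_s_1 = 6332/34953
  pi_s_2 = 7711/34953
  pi_s_3 = 19633/104859
  pi_s_4 = 11606/104859
  pi_s_5 = 3499/11651

Verification (pi * P):
  6332/34953*1/20 + 7711/34953*1/10 + 19633/104859*1/20 + 11606/104859*1/20 + 3499/11651*9/20 = 6332/34953 = pi_s_1  (ok)
  6332/34953*3/5 + 7711/34953*1/10 + 19633/104859*1/10 + 11606/104859*1/10 + 3499/11651*1/5 = 7711/34953 = pi_s_2  (ok)
  6332/34953*1/20 + 7711/34953*3/10 + 19633/104859*1/10 + 11606/104859*3/10 + 3499/11651*1/5 = 19633/104859 = pi_s_3  (ok)
  6332/34953*3/20 + 7711/34953*1/20 + 19633/104859*1/10 + 11606/104859*7/20 + 3499/11651*1/20 = 11606/104859 = pi_s_4  (ok)
  6332/34953*3/20 + 7711/34953*9/20 + 19633/104859*13/20 + 11606/104859*1/5 + 3499/11651*1/10 = 3499/11651 = pi_s_5  (ok)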